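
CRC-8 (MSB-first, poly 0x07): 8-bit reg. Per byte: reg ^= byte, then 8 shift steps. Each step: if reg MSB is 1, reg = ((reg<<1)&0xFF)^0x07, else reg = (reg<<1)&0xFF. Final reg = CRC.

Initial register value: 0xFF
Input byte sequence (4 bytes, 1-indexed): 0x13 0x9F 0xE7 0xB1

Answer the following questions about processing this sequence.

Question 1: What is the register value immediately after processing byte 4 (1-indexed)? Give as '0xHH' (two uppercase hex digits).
Answer: 0x54

Derivation:
After byte 1 (0x13): reg=0x8A
After byte 2 (0x9F): reg=0x6B
After byte 3 (0xE7): reg=0xAD
After byte 4 (0xB1): reg=0x54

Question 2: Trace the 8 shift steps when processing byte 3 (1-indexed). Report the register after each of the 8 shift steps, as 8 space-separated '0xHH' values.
After byte 1 (0x13): reg=0x8A
After byte 2 (0x9F): reg=0x6B
Register before byte 3: 0x6B
After XOR with byte 0xE7: 0x8C

Answer: 0x1F 0x3E 0x7C 0xF8 0xF7 0xE9 0xD5 0xAD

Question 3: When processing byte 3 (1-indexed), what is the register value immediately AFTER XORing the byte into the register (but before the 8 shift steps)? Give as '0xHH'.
Register before byte 3: 0x6B
Byte 3: 0xE7
0x6B XOR 0xE7 = 0x8C

Answer: 0x8C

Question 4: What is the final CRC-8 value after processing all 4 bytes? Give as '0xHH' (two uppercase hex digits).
After byte 1 (0x13): reg=0x8A
After byte 2 (0x9F): reg=0x6B
After byte 3 (0xE7): reg=0xAD
After byte 4 (0xB1): reg=0x54

Answer: 0x54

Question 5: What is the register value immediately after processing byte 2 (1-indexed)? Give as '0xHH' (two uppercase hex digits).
Answer: 0x6B

Derivation:
After byte 1 (0x13): reg=0x8A
After byte 2 (0x9F): reg=0x6B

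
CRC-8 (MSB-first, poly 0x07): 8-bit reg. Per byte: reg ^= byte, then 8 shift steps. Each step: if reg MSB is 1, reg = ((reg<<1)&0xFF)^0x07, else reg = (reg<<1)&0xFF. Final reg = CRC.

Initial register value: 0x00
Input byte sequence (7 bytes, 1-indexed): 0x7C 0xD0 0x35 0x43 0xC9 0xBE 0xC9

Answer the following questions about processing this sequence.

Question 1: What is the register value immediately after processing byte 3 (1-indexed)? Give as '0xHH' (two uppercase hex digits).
After byte 1 (0x7C): reg=0x73
After byte 2 (0xD0): reg=0x60
After byte 3 (0x35): reg=0xAC

Answer: 0xAC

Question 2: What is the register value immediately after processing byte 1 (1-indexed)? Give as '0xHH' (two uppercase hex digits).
After byte 1 (0x7C): reg=0x73

Answer: 0x73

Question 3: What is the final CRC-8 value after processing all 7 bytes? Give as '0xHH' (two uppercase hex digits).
After byte 1 (0x7C): reg=0x73
After byte 2 (0xD0): reg=0x60
After byte 3 (0x35): reg=0xAC
After byte 4 (0x43): reg=0x83
After byte 5 (0xC9): reg=0xF1
After byte 6 (0xBE): reg=0xEA
After byte 7 (0xC9): reg=0xE9

Answer: 0xE9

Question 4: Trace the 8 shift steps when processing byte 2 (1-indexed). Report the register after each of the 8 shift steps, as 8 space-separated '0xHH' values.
After byte 1 (0x7C): reg=0x73
Register before byte 2: 0x73
After XOR with byte 0xD0: 0xA3

Answer: 0x41 0x82 0x03 0x06 0x0C 0x18 0x30 0x60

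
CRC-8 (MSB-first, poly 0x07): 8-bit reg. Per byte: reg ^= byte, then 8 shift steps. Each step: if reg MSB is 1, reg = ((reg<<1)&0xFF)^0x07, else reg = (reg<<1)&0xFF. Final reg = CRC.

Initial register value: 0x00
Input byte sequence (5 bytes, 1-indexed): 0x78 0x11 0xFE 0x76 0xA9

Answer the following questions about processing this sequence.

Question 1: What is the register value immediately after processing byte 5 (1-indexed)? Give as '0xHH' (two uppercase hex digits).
Answer: 0x3C

Derivation:
After byte 1 (0x78): reg=0x6F
After byte 2 (0x11): reg=0x7D
After byte 3 (0xFE): reg=0x80
After byte 4 (0x76): reg=0xCC
After byte 5 (0xA9): reg=0x3C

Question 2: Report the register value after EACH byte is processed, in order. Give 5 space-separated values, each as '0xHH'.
0x6F 0x7D 0x80 0xCC 0x3C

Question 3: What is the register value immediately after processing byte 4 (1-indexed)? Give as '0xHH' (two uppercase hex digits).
Answer: 0xCC

Derivation:
After byte 1 (0x78): reg=0x6F
After byte 2 (0x11): reg=0x7D
After byte 3 (0xFE): reg=0x80
After byte 4 (0x76): reg=0xCC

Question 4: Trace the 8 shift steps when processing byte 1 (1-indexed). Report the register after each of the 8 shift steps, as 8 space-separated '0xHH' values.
Register before byte 1: 0x00
After XOR with byte 0x78: 0x78

Answer: 0xF0 0xE7 0xC9 0x95 0x2D 0x5A 0xB4 0x6F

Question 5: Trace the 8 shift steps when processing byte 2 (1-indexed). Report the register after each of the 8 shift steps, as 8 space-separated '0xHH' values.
After byte 1 (0x78): reg=0x6F
Register before byte 2: 0x6F
After XOR with byte 0x11: 0x7E

Answer: 0xFC 0xFF 0xF9 0xF5 0xED 0xDD 0xBD 0x7D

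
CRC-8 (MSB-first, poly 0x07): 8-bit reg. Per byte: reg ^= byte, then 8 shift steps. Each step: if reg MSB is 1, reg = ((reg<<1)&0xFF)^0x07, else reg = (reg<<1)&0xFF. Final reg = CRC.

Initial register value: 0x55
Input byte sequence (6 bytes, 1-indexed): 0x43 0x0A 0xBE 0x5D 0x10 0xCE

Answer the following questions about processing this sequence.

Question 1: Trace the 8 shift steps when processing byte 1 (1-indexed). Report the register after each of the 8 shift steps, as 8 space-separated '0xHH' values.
Answer: 0x2C 0x58 0xB0 0x67 0xCE 0x9B 0x31 0x62

Derivation:
Register before byte 1: 0x55
After XOR with byte 0x43: 0x16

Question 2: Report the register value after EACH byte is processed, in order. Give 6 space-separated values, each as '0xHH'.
0x62 0x1F 0x6E 0x99 0xB6 0x6F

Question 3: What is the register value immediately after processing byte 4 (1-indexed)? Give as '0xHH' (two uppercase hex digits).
After byte 1 (0x43): reg=0x62
After byte 2 (0x0A): reg=0x1F
After byte 3 (0xBE): reg=0x6E
After byte 4 (0x5D): reg=0x99

Answer: 0x99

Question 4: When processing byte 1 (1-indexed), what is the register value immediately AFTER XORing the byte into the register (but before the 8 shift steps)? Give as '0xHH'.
Register before byte 1: 0x55
Byte 1: 0x43
0x55 XOR 0x43 = 0x16

Answer: 0x16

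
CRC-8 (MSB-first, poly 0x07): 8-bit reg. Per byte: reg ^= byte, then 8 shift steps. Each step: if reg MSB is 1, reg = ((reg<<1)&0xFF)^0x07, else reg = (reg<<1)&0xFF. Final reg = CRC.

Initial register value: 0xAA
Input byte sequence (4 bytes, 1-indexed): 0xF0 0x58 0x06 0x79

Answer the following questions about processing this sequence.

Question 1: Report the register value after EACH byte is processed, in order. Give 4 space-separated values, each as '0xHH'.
0x81 0x01 0x15 0x03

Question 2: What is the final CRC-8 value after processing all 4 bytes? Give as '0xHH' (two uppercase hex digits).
After byte 1 (0xF0): reg=0x81
After byte 2 (0x58): reg=0x01
After byte 3 (0x06): reg=0x15
After byte 4 (0x79): reg=0x03

Answer: 0x03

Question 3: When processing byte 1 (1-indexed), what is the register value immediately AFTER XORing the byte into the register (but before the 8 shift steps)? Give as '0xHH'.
Register before byte 1: 0xAA
Byte 1: 0xF0
0xAA XOR 0xF0 = 0x5A

Answer: 0x5A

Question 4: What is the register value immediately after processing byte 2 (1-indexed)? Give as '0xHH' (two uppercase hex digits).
Answer: 0x01

Derivation:
After byte 1 (0xF0): reg=0x81
After byte 2 (0x58): reg=0x01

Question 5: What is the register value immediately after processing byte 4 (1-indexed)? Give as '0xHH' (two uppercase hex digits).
After byte 1 (0xF0): reg=0x81
After byte 2 (0x58): reg=0x01
After byte 3 (0x06): reg=0x15
After byte 4 (0x79): reg=0x03

Answer: 0x03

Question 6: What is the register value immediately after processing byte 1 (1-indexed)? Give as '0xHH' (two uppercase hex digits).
Answer: 0x81

Derivation:
After byte 1 (0xF0): reg=0x81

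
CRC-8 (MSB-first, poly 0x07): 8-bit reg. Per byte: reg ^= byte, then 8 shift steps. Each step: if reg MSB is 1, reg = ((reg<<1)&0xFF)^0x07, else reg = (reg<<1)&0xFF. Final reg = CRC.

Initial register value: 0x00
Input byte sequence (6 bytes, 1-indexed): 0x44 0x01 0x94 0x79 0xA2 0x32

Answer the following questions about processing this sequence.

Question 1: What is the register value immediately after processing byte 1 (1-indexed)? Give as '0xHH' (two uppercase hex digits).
After byte 1 (0x44): reg=0xDB

Answer: 0xDB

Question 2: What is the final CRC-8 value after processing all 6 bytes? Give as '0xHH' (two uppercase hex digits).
After byte 1 (0x44): reg=0xDB
After byte 2 (0x01): reg=0x08
After byte 3 (0x94): reg=0xDD
After byte 4 (0x79): reg=0x75
After byte 5 (0xA2): reg=0x2B
After byte 6 (0x32): reg=0x4F

Answer: 0x4F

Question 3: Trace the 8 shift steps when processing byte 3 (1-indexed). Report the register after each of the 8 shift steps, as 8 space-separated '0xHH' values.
After byte 1 (0x44): reg=0xDB
After byte 2 (0x01): reg=0x08
Register before byte 3: 0x08
After XOR with byte 0x94: 0x9C

Answer: 0x3F 0x7E 0xFC 0xFF 0xF9 0xF5 0xED 0xDD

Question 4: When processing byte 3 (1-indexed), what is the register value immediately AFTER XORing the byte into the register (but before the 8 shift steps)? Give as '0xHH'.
Register before byte 3: 0x08
Byte 3: 0x94
0x08 XOR 0x94 = 0x9C

Answer: 0x9C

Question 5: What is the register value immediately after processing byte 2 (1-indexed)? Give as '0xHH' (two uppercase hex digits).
Answer: 0x08

Derivation:
After byte 1 (0x44): reg=0xDB
After byte 2 (0x01): reg=0x08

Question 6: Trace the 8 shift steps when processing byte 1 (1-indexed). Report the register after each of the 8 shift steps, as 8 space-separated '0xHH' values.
Answer: 0x88 0x17 0x2E 0x5C 0xB8 0x77 0xEE 0xDB

Derivation:
Register before byte 1: 0x00
After XOR with byte 0x44: 0x44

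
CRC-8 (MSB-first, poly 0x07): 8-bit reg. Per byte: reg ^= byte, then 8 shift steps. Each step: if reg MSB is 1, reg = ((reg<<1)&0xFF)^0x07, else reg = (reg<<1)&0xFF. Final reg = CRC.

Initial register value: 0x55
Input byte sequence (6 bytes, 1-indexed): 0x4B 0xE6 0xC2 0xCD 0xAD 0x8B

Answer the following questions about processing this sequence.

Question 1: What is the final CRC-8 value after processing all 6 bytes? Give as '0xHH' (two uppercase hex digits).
Answer: 0x84

Derivation:
After byte 1 (0x4B): reg=0x5A
After byte 2 (0xE6): reg=0x3D
After byte 3 (0xC2): reg=0xF3
After byte 4 (0xCD): reg=0xBA
After byte 5 (0xAD): reg=0x65
After byte 6 (0x8B): reg=0x84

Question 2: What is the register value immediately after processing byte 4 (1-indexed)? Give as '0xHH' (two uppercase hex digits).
After byte 1 (0x4B): reg=0x5A
After byte 2 (0xE6): reg=0x3D
After byte 3 (0xC2): reg=0xF3
After byte 4 (0xCD): reg=0xBA

Answer: 0xBA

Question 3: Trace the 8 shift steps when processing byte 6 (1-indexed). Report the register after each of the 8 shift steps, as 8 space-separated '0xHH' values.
After byte 1 (0x4B): reg=0x5A
After byte 2 (0xE6): reg=0x3D
After byte 3 (0xC2): reg=0xF3
After byte 4 (0xCD): reg=0xBA
After byte 5 (0xAD): reg=0x65
Register before byte 6: 0x65
After XOR with byte 0x8B: 0xEE

Answer: 0xDB 0xB1 0x65 0xCA 0x93 0x21 0x42 0x84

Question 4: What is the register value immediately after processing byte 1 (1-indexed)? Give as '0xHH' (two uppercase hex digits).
Answer: 0x5A

Derivation:
After byte 1 (0x4B): reg=0x5A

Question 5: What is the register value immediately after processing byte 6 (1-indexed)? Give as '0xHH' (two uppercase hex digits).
Answer: 0x84

Derivation:
After byte 1 (0x4B): reg=0x5A
After byte 2 (0xE6): reg=0x3D
After byte 3 (0xC2): reg=0xF3
After byte 4 (0xCD): reg=0xBA
After byte 5 (0xAD): reg=0x65
After byte 6 (0x8B): reg=0x84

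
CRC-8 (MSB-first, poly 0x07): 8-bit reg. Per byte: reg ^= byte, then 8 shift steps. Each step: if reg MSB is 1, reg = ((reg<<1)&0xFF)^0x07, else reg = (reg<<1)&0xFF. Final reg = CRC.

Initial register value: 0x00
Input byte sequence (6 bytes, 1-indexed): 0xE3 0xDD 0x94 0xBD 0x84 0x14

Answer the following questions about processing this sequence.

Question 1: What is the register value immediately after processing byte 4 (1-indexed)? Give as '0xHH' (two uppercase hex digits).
After byte 1 (0xE3): reg=0xA7
After byte 2 (0xDD): reg=0x61
After byte 3 (0x94): reg=0xC5
After byte 4 (0xBD): reg=0x6F

Answer: 0x6F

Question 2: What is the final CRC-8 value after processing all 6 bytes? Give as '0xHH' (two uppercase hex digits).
After byte 1 (0xE3): reg=0xA7
After byte 2 (0xDD): reg=0x61
After byte 3 (0x94): reg=0xC5
After byte 4 (0xBD): reg=0x6F
After byte 5 (0x84): reg=0x9F
After byte 6 (0x14): reg=0xB8

Answer: 0xB8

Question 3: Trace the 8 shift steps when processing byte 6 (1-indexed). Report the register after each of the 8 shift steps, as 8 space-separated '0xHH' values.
After byte 1 (0xE3): reg=0xA7
After byte 2 (0xDD): reg=0x61
After byte 3 (0x94): reg=0xC5
After byte 4 (0xBD): reg=0x6F
After byte 5 (0x84): reg=0x9F
Register before byte 6: 0x9F
After XOR with byte 0x14: 0x8B

Answer: 0x11 0x22 0x44 0x88 0x17 0x2E 0x5C 0xB8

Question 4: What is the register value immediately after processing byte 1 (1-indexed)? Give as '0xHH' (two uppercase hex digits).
Answer: 0xA7

Derivation:
After byte 1 (0xE3): reg=0xA7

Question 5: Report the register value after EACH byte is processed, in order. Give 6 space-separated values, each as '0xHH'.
0xA7 0x61 0xC5 0x6F 0x9F 0xB8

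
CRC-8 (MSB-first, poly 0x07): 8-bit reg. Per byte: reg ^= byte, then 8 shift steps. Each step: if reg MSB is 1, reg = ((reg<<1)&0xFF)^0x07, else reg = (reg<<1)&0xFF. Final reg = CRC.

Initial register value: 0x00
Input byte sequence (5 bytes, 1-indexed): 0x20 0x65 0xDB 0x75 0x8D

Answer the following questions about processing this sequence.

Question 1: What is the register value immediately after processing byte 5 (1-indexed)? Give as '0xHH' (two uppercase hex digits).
Answer: 0xF5

Derivation:
After byte 1 (0x20): reg=0xE0
After byte 2 (0x65): reg=0x92
After byte 3 (0xDB): reg=0xF8
After byte 4 (0x75): reg=0xAA
After byte 5 (0x8D): reg=0xF5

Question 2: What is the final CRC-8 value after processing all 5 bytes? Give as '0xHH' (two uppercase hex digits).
After byte 1 (0x20): reg=0xE0
After byte 2 (0x65): reg=0x92
After byte 3 (0xDB): reg=0xF8
After byte 4 (0x75): reg=0xAA
After byte 5 (0x8D): reg=0xF5

Answer: 0xF5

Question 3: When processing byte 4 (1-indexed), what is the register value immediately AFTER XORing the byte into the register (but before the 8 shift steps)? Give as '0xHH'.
Register before byte 4: 0xF8
Byte 4: 0x75
0xF8 XOR 0x75 = 0x8D

Answer: 0x8D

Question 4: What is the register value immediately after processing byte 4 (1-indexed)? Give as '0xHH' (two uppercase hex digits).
Answer: 0xAA

Derivation:
After byte 1 (0x20): reg=0xE0
After byte 2 (0x65): reg=0x92
After byte 3 (0xDB): reg=0xF8
After byte 4 (0x75): reg=0xAA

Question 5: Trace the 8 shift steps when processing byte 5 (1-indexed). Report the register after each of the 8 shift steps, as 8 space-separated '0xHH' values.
Answer: 0x4E 0x9C 0x3F 0x7E 0xFC 0xFF 0xF9 0xF5

Derivation:
After byte 1 (0x20): reg=0xE0
After byte 2 (0x65): reg=0x92
After byte 3 (0xDB): reg=0xF8
After byte 4 (0x75): reg=0xAA
Register before byte 5: 0xAA
After XOR with byte 0x8D: 0x27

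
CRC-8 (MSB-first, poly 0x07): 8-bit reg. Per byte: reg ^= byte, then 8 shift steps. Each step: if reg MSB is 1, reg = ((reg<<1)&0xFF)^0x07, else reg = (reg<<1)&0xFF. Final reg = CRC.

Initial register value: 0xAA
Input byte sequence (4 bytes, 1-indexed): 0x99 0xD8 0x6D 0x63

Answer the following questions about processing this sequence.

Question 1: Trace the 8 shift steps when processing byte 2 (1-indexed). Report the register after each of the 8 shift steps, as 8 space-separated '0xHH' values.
After byte 1 (0x99): reg=0x99
Register before byte 2: 0x99
After XOR with byte 0xD8: 0x41

Answer: 0x82 0x03 0x06 0x0C 0x18 0x30 0x60 0xC0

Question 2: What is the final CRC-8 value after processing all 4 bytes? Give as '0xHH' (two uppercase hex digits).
Answer: 0xDF

Derivation:
After byte 1 (0x99): reg=0x99
After byte 2 (0xD8): reg=0xC0
After byte 3 (0x6D): reg=0x4A
After byte 4 (0x63): reg=0xDF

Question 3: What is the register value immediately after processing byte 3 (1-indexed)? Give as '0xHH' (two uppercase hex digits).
Answer: 0x4A

Derivation:
After byte 1 (0x99): reg=0x99
After byte 2 (0xD8): reg=0xC0
After byte 3 (0x6D): reg=0x4A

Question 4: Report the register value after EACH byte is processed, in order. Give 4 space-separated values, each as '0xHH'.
0x99 0xC0 0x4A 0xDF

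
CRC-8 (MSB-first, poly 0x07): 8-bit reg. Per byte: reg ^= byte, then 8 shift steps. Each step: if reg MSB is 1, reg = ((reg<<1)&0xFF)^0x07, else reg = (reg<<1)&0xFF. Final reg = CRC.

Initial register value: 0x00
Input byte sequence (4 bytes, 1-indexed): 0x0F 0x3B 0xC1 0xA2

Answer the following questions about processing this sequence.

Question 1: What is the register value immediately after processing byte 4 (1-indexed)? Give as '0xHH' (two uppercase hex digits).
Answer: 0x40

Derivation:
After byte 1 (0x0F): reg=0x2D
After byte 2 (0x3B): reg=0x62
After byte 3 (0xC1): reg=0x60
After byte 4 (0xA2): reg=0x40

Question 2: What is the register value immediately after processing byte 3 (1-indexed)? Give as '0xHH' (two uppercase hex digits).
Answer: 0x60

Derivation:
After byte 1 (0x0F): reg=0x2D
After byte 2 (0x3B): reg=0x62
After byte 3 (0xC1): reg=0x60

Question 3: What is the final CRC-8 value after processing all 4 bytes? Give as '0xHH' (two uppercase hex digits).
Answer: 0x40

Derivation:
After byte 1 (0x0F): reg=0x2D
After byte 2 (0x3B): reg=0x62
After byte 3 (0xC1): reg=0x60
After byte 4 (0xA2): reg=0x40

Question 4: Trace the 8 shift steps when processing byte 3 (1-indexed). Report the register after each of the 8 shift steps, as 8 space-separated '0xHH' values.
Answer: 0x41 0x82 0x03 0x06 0x0C 0x18 0x30 0x60

Derivation:
After byte 1 (0x0F): reg=0x2D
After byte 2 (0x3B): reg=0x62
Register before byte 3: 0x62
After XOR with byte 0xC1: 0xA3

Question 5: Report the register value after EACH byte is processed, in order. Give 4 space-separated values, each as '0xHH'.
0x2D 0x62 0x60 0x40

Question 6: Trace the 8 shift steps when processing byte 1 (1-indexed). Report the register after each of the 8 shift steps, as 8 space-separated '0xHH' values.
Answer: 0x1E 0x3C 0x78 0xF0 0xE7 0xC9 0x95 0x2D

Derivation:
Register before byte 1: 0x00
After XOR with byte 0x0F: 0x0F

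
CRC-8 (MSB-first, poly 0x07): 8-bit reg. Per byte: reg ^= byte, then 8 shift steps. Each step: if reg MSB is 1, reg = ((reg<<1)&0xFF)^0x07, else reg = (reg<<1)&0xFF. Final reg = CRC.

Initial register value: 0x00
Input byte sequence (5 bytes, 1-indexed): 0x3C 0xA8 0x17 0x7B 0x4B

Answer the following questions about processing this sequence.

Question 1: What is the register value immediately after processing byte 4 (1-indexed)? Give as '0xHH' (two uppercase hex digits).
Answer: 0x02

Derivation:
After byte 1 (0x3C): reg=0xB4
After byte 2 (0xA8): reg=0x54
After byte 3 (0x17): reg=0xCE
After byte 4 (0x7B): reg=0x02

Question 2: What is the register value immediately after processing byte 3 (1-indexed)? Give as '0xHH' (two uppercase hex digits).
Answer: 0xCE

Derivation:
After byte 1 (0x3C): reg=0xB4
After byte 2 (0xA8): reg=0x54
After byte 3 (0x17): reg=0xCE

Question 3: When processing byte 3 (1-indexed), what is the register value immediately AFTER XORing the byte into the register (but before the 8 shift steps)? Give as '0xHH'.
Register before byte 3: 0x54
Byte 3: 0x17
0x54 XOR 0x17 = 0x43

Answer: 0x43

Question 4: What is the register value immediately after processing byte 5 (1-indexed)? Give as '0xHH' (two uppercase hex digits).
After byte 1 (0x3C): reg=0xB4
After byte 2 (0xA8): reg=0x54
After byte 3 (0x17): reg=0xCE
After byte 4 (0x7B): reg=0x02
After byte 5 (0x4B): reg=0xF8

Answer: 0xF8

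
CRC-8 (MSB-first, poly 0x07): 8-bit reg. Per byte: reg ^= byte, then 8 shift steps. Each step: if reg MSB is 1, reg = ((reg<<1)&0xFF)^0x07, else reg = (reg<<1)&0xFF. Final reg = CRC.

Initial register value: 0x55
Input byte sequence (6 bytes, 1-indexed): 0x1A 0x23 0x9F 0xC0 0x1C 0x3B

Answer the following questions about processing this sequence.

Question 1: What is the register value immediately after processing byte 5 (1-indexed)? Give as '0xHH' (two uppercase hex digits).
Answer: 0x5B

Derivation:
After byte 1 (0x1A): reg=0xEA
After byte 2 (0x23): reg=0x71
After byte 3 (0x9F): reg=0x84
After byte 4 (0xC0): reg=0xDB
After byte 5 (0x1C): reg=0x5B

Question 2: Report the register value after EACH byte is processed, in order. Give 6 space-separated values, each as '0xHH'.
0xEA 0x71 0x84 0xDB 0x5B 0x27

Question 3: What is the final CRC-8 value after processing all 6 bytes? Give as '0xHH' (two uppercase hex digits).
Answer: 0x27

Derivation:
After byte 1 (0x1A): reg=0xEA
After byte 2 (0x23): reg=0x71
After byte 3 (0x9F): reg=0x84
After byte 4 (0xC0): reg=0xDB
After byte 5 (0x1C): reg=0x5B
After byte 6 (0x3B): reg=0x27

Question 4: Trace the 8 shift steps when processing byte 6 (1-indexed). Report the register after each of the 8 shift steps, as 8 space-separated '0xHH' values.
After byte 1 (0x1A): reg=0xEA
After byte 2 (0x23): reg=0x71
After byte 3 (0x9F): reg=0x84
After byte 4 (0xC0): reg=0xDB
After byte 5 (0x1C): reg=0x5B
Register before byte 6: 0x5B
After XOR with byte 0x3B: 0x60

Answer: 0xC0 0x87 0x09 0x12 0x24 0x48 0x90 0x27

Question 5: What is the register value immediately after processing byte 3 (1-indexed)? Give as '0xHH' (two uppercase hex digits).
Answer: 0x84

Derivation:
After byte 1 (0x1A): reg=0xEA
After byte 2 (0x23): reg=0x71
After byte 3 (0x9F): reg=0x84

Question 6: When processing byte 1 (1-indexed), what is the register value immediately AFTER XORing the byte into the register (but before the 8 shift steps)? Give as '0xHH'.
Answer: 0x4F

Derivation:
Register before byte 1: 0x55
Byte 1: 0x1A
0x55 XOR 0x1A = 0x4F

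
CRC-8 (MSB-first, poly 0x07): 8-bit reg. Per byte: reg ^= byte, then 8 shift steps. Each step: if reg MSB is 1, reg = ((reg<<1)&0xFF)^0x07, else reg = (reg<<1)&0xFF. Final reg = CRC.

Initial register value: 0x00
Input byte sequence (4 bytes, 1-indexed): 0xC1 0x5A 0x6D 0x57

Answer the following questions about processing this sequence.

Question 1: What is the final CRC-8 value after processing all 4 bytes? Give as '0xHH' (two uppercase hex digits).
After byte 1 (0xC1): reg=0x49
After byte 2 (0x5A): reg=0x79
After byte 3 (0x6D): reg=0x6C
After byte 4 (0x57): reg=0xA1

Answer: 0xA1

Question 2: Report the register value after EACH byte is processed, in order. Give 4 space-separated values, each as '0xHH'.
0x49 0x79 0x6C 0xA1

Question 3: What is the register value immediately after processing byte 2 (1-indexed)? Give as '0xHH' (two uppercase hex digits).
Answer: 0x79

Derivation:
After byte 1 (0xC1): reg=0x49
After byte 2 (0x5A): reg=0x79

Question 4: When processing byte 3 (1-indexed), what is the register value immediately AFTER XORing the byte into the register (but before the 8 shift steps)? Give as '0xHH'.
Register before byte 3: 0x79
Byte 3: 0x6D
0x79 XOR 0x6D = 0x14

Answer: 0x14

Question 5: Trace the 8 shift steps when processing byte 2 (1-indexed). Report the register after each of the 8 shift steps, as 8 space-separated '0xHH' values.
Answer: 0x26 0x4C 0x98 0x37 0x6E 0xDC 0xBF 0x79

Derivation:
After byte 1 (0xC1): reg=0x49
Register before byte 2: 0x49
After XOR with byte 0x5A: 0x13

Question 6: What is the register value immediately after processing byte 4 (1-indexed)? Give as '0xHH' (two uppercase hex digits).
Answer: 0xA1

Derivation:
After byte 1 (0xC1): reg=0x49
After byte 2 (0x5A): reg=0x79
After byte 3 (0x6D): reg=0x6C
After byte 4 (0x57): reg=0xA1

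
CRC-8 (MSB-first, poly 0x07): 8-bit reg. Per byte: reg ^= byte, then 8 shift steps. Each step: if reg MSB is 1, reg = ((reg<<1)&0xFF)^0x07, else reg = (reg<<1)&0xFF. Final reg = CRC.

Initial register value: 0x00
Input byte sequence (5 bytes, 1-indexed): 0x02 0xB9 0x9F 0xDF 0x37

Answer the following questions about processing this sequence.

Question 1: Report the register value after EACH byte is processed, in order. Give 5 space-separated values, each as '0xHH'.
0x0E 0x0C 0xF0 0xCD 0xE8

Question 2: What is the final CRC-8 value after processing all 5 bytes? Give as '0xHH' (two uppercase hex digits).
Answer: 0xE8

Derivation:
After byte 1 (0x02): reg=0x0E
After byte 2 (0xB9): reg=0x0C
After byte 3 (0x9F): reg=0xF0
After byte 4 (0xDF): reg=0xCD
After byte 5 (0x37): reg=0xE8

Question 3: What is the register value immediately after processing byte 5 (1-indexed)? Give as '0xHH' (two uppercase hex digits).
After byte 1 (0x02): reg=0x0E
After byte 2 (0xB9): reg=0x0C
After byte 3 (0x9F): reg=0xF0
After byte 4 (0xDF): reg=0xCD
After byte 5 (0x37): reg=0xE8

Answer: 0xE8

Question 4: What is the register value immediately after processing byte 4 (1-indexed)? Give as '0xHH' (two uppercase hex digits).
After byte 1 (0x02): reg=0x0E
After byte 2 (0xB9): reg=0x0C
After byte 3 (0x9F): reg=0xF0
After byte 4 (0xDF): reg=0xCD

Answer: 0xCD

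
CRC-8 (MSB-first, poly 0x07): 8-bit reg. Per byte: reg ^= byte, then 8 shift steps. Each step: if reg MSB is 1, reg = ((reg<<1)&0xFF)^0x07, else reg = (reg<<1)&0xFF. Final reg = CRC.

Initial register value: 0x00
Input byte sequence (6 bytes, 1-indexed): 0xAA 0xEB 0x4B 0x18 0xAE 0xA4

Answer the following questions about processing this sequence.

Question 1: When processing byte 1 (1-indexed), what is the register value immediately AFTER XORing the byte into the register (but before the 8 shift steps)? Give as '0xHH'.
Answer: 0xAA

Derivation:
Register before byte 1: 0x00
Byte 1: 0xAA
0x00 XOR 0xAA = 0xAA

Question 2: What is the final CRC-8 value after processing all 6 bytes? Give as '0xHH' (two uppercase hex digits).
After byte 1 (0xAA): reg=0x5F
After byte 2 (0xEB): reg=0x05
After byte 3 (0x4B): reg=0xED
After byte 4 (0x18): reg=0xC5
After byte 5 (0xAE): reg=0x16
After byte 6 (0xA4): reg=0x17

Answer: 0x17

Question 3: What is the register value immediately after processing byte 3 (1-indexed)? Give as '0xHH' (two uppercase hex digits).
After byte 1 (0xAA): reg=0x5F
After byte 2 (0xEB): reg=0x05
After byte 3 (0x4B): reg=0xED

Answer: 0xED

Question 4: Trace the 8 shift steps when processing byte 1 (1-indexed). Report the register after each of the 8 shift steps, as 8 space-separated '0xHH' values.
Register before byte 1: 0x00
After XOR with byte 0xAA: 0xAA

Answer: 0x53 0xA6 0x4B 0x96 0x2B 0x56 0xAC 0x5F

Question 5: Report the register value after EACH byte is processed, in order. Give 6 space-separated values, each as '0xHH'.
0x5F 0x05 0xED 0xC5 0x16 0x17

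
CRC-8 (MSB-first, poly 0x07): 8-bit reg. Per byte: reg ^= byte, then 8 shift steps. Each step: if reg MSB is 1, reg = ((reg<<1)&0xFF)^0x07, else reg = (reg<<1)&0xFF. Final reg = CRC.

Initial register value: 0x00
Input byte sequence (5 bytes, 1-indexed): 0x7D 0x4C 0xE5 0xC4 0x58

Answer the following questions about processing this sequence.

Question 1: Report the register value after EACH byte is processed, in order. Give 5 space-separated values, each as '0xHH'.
0x74 0xA8 0xE4 0xE0 0x21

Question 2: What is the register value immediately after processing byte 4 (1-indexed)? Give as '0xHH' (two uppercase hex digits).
Answer: 0xE0

Derivation:
After byte 1 (0x7D): reg=0x74
After byte 2 (0x4C): reg=0xA8
After byte 3 (0xE5): reg=0xE4
After byte 4 (0xC4): reg=0xE0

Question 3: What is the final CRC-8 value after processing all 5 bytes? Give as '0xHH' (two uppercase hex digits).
Answer: 0x21

Derivation:
After byte 1 (0x7D): reg=0x74
After byte 2 (0x4C): reg=0xA8
After byte 3 (0xE5): reg=0xE4
After byte 4 (0xC4): reg=0xE0
After byte 5 (0x58): reg=0x21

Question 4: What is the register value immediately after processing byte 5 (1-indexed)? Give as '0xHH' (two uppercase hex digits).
After byte 1 (0x7D): reg=0x74
After byte 2 (0x4C): reg=0xA8
After byte 3 (0xE5): reg=0xE4
After byte 4 (0xC4): reg=0xE0
After byte 5 (0x58): reg=0x21

Answer: 0x21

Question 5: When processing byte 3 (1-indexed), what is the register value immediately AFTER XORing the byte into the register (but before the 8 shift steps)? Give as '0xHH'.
Register before byte 3: 0xA8
Byte 3: 0xE5
0xA8 XOR 0xE5 = 0x4D

Answer: 0x4D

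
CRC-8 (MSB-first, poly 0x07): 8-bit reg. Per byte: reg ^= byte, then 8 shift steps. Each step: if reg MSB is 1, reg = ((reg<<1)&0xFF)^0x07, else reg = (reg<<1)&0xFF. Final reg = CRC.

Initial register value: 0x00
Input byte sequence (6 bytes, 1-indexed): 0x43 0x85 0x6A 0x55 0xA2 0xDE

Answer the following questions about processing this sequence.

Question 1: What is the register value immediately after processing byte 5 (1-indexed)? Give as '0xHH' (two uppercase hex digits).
After byte 1 (0x43): reg=0xCE
After byte 2 (0x85): reg=0xF6
After byte 3 (0x6A): reg=0xDD
After byte 4 (0x55): reg=0xB1
After byte 5 (0xA2): reg=0x79

Answer: 0x79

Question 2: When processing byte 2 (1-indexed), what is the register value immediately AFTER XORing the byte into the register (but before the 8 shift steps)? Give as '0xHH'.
Answer: 0x4B

Derivation:
Register before byte 2: 0xCE
Byte 2: 0x85
0xCE XOR 0x85 = 0x4B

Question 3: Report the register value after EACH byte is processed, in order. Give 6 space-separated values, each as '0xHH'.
0xCE 0xF6 0xDD 0xB1 0x79 0x7C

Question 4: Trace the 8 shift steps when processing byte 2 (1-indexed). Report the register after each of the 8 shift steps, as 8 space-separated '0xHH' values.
After byte 1 (0x43): reg=0xCE
Register before byte 2: 0xCE
After XOR with byte 0x85: 0x4B

Answer: 0x96 0x2B 0x56 0xAC 0x5F 0xBE 0x7B 0xF6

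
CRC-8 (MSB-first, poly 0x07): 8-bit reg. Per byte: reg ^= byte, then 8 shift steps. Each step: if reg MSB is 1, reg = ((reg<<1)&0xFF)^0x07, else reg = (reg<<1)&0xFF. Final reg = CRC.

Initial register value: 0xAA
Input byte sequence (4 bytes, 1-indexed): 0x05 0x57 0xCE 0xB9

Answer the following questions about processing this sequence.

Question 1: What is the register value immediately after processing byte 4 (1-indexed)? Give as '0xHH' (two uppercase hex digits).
Answer: 0x02

Derivation:
After byte 1 (0x05): reg=0x44
After byte 2 (0x57): reg=0x79
After byte 3 (0xCE): reg=0x0C
After byte 4 (0xB9): reg=0x02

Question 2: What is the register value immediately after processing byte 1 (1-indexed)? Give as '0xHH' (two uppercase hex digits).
Answer: 0x44

Derivation:
After byte 1 (0x05): reg=0x44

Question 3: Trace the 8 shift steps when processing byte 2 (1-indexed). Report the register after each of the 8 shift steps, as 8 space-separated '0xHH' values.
After byte 1 (0x05): reg=0x44
Register before byte 2: 0x44
After XOR with byte 0x57: 0x13

Answer: 0x26 0x4C 0x98 0x37 0x6E 0xDC 0xBF 0x79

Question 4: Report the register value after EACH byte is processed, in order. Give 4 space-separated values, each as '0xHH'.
0x44 0x79 0x0C 0x02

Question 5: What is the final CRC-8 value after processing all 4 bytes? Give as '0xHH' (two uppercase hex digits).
After byte 1 (0x05): reg=0x44
After byte 2 (0x57): reg=0x79
After byte 3 (0xCE): reg=0x0C
After byte 4 (0xB9): reg=0x02

Answer: 0x02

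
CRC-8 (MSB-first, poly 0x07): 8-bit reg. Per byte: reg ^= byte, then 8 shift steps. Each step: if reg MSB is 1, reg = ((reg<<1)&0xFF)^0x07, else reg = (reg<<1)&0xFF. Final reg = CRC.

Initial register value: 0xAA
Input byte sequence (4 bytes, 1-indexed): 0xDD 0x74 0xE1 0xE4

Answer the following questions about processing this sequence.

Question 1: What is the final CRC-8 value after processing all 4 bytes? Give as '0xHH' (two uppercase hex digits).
Answer: 0x78

Derivation:
After byte 1 (0xDD): reg=0x42
After byte 2 (0x74): reg=0x82
After byte 3 (0xE1): reg=0x2E
After byte 4 (0xE4): reg=0x78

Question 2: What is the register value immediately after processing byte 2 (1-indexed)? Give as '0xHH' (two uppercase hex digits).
Answer: 0x82

Derivation:
After byte 1 (0xDD): reg=0x42
After byte 2 (0x74): reg=0x82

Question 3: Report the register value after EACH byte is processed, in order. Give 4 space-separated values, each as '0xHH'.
0x42 0x82 0x2E 0x78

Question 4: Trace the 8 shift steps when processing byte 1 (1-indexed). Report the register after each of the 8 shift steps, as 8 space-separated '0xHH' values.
Register before byte 1: 0xAA
After XOR with byte 0xDD: 0x77

Answer: 0xEE 0xDB 0xB1 0x65 0xCA 0x93 0x21 0x42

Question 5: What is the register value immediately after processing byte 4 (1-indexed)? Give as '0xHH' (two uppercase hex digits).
After byte 1 (0xDD): reg=0x42
After byte 2 (0x74): reg=0x82
After byte 3 (0xE1): reg=0x2E
After byte 4 (0xE4): reg=0x78

Answer: 0x78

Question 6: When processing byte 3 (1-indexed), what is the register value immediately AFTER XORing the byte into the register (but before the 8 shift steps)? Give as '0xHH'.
Register before byte 3: 0x82
Byte 3: 0xE1
0x82 XOR 0xE1 = 0x63

Answer: 0x63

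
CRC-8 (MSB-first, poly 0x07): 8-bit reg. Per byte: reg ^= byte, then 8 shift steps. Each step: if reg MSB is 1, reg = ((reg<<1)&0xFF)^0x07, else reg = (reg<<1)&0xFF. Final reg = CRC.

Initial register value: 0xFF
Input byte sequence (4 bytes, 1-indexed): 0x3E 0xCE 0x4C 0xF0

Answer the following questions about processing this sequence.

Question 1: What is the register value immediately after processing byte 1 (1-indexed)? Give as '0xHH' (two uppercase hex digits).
After byte 1 (0x3E): reg=0x49

Answer: 0x49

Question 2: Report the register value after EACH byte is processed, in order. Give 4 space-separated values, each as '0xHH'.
0x49 0x9C 0x3E 0x64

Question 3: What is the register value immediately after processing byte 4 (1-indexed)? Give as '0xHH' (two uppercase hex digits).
After byte 1 (0x3E): reg=0x49
After byte 2 (0xCE): reg=0x9C
After byte 3 (0x4C): reg=0x3E
After byte 4 (0xF0): reg=0x64

Answer: 0x64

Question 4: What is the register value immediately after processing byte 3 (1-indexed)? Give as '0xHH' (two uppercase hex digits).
Answer: 0x3E

Derivation:
After byte 1 (0x3E): reg=0x49
After byte 2 (0xCE): reg=0x9C
After byte 3 (0x4C): reg=0x3E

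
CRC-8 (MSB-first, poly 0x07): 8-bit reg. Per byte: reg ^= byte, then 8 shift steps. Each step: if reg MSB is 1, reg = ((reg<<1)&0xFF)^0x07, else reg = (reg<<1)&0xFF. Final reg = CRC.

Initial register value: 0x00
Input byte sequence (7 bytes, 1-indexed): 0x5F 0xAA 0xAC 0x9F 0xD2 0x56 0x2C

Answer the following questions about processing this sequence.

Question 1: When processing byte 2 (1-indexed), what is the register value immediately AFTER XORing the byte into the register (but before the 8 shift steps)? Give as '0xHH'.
Answer: 0x30

Derivation:
Register before byte 2: 0x9A
Byte 2: 0xAA
0x9A XOR 0xAA = 0x30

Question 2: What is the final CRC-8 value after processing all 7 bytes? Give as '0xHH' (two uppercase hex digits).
Answer: 0x0B

Derivation:
After byte 1 (0x5F): reg=0x9A
After byte 2 (0xAA): reg=0x90
After byte 3 (0xAC): reg=0xB4
After byte 4 (0x9F): reg=0xD1
After byte 5 (0xD2): reg=0x09
After byte 6 (0x56): reg=0x9A
After byte 7 (0x2C): reg=0x0B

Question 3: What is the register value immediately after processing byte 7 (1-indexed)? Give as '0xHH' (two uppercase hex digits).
Answer: 0x0B

Derivation:
After byte 1 (0x5F): reg=0x9A
After byte 2 (0xAA): reg=0x90
After byte 3 (0xAC): reg=0xB4
After byte 4 (0x9F): reg=0xD1
After byte 5 (0xD2): reg=0x09
After byte 6 (0x56): reg=0x9A
After byte 7 (0x2C): reg=0x0B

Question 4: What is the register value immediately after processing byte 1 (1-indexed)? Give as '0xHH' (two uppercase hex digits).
Answer: 0x9A

Derivation:
After byte 1 (0x5F): reg=0x9A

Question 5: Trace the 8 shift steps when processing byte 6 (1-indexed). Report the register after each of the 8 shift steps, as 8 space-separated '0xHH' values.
After byte 1 (0x5F): reg=0x9A
After byte 2 (0xAA): reg=0x90
After byte 3 (0xAC): reg=0xB4
After byte 4 (0x9F): reg=0xD1
After byte 5 (0xD2): reg=0x09
Register before byte 6: 0x09
After XOR with byte 0x56: 0x5F

Answer: 0xBE 0x7B 0xF6 0xEB 0xD1 0xA5 0x4D 0x9A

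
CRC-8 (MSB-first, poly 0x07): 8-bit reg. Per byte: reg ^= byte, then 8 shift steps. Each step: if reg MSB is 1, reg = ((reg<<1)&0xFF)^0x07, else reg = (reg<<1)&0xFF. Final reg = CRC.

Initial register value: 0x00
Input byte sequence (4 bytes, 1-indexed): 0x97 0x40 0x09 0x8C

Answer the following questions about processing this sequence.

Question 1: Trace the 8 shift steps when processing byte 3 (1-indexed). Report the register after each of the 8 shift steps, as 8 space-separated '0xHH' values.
After byte 1 (0x97): reg=0xEC
After byte 2 (0x40): reg=0x4D
Register before byte 3: 0x4D
After XOR with byte 0x09: 0x44

Answer: 0x88 0x17 0x2E 0x5C 0xB8 0x77 0xEE 0xDB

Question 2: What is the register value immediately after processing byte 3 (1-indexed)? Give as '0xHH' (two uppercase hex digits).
Answer: 0xDB

Derivation:
After byte 1 (0x97): reg=0xEC
After byte 2 (0x40): reg=0x4D
After byte 3 (0x09): reg=0xDB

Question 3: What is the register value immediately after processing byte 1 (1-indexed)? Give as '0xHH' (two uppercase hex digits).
After byte 1 (0x97): reg=0xEC

Answer: 0xEC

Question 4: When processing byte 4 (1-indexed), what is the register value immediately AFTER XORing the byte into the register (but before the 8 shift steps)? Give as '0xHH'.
Answer: 0x57

Derivation:
Register before byte 4: 0xDB
Byte 4: 0x8C
0xDB XOR 0x8C = 0x57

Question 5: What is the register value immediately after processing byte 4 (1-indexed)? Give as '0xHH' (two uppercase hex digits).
Answer: 0xA2

Derivation:
After byte 1 (0x97): reg=0xEC
After byte 2 (0x40): reg=0x4D
After byte 3 (0x09): reg=0xDB
After byte 4 (0x8C): reg=0xA2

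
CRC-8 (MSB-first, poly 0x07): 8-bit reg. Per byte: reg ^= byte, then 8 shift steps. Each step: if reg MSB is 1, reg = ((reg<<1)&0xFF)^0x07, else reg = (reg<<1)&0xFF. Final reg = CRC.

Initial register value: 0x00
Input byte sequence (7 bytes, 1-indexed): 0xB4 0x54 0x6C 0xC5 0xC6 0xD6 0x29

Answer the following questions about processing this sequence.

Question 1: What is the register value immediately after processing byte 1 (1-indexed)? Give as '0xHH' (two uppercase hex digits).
Answer: 0x05

Derivation:
After byte 1 (0xB4): reg=0x05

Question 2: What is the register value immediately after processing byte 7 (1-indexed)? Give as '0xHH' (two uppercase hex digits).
Answer: 0xF4

Derivation:
After byte 1 (0xB4): reg=0x05
After byte 2 (0x54): reg=0xB0
After byte 3 (0x6C): reg=0x1A
After byte 4 (0xC5): reg=0x13
After byte 5 (0xC6): reg=0x25
After byte 6 (0xD6): reg=0xD7
After byte 7 (0x29): reg=0xF4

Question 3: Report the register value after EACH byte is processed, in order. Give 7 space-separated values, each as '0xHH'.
0x05 0xB0 0x1A 0x13 0x25 0xD7 0xF4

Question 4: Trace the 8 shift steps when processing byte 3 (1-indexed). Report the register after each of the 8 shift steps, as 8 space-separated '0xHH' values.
After byte 1 (0xB4): reg=0x05
After byte 2 (0x54): reg=0xB0
Register before byte 3: 0xB0
After XOR with byte 0x6C: 0xDC

Answer: 0xBF 0x79 0xF2 0xE3 0xC1 0x85 0x0D 0x1A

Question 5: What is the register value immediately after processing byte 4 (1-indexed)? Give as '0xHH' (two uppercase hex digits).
After byte 1 (0xB4): reg=0x05
After byte 2 (0x54): reg=0xB0
After byte 3 (0x6C): reg=0x1A
After byte 4 (0xC5): reg=0x13

Answer: 0x13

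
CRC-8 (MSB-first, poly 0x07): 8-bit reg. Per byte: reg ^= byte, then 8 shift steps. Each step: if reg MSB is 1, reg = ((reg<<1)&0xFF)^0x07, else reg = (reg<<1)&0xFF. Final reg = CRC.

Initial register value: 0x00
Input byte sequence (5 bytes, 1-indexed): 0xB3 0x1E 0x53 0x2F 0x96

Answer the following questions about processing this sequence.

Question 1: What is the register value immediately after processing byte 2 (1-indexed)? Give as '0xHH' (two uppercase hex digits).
After byte 1 (0xB3): reg=0x10
After byte 2 (0x1E): reg=0x2A

Answer: 0x2A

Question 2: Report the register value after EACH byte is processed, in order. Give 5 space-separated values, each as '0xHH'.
0x10 0x2A 0x68 0xD2 0xDB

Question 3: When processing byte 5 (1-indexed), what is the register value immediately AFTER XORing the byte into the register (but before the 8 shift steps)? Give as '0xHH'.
Register before byte 5: 0xD2
Byte 5: 0x96
0xD2 XOR 0x96 = 0x44

Answer: 0x44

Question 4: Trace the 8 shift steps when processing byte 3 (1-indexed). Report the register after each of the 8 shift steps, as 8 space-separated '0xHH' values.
After byte 1 (0xB3): reg=0x10
After byte 2 (0x1E): reg=0x2A
Register before byte 3: 0x2A
After XOR with byte 0x53: 0x79

Answer: 0xF2 0xE3 0xC1 0x85 0x0D 0x1A 0x34 0x68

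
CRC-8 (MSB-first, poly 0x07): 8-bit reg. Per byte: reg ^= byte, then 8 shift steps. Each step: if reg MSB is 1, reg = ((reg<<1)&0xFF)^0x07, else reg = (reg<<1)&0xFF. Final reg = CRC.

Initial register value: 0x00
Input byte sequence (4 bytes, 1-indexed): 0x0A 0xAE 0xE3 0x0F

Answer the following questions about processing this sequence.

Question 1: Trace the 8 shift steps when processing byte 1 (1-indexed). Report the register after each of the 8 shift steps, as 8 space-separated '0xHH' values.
Register before byte 1: 0x00
After XOR with byte 0x0A: 0x0A

Answer: 0x14 0x28 0x50 0xA0 0x47 0x8E 0x1B 0x36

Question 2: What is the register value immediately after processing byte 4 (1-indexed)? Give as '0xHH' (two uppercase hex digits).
Answer: 0xA9

Derivation:
After byte 1 (0x0A): reg=0x36
After byte 2 (0xAE): reg=0xC1
After byte 3 (0xE3): reg=0xEE
After byte 4 (0x0F): reg=0xA9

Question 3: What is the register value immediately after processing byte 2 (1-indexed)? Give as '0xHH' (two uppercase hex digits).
Answer: 0xC1

Derivation:
After byte 1 (0x0A): reg=0x36
After byte 2 (0xAE): reg=0xC1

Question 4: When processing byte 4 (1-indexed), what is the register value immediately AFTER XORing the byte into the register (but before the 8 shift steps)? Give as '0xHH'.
Register before byte 4: 0xEE
Byte 4: 0x0F
0xEE XOR 0x0F = 0xE1

Answer: 0xE1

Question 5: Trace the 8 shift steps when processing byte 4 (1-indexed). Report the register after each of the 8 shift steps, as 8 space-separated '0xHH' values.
After byte 1 (0x0A): reg=0x36
After byte 2 (0xAE): reg=0xC1
After byte 3 (0xE3): reg=0xEE
Register before byte 4: 0xEE
After XOR with byte 0x0F: 0xE1

Answer: 0xC5 0x8D 0x1D 0x3A 0x74 0xE8 0xD7 0xA9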